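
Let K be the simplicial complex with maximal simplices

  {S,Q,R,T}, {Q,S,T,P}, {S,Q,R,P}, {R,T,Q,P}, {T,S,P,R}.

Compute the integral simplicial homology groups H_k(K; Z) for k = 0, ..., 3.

H_0 ≅ Z,  H_1 = 0,  H_2 = 0,  H_3 ≅ Z.

Take the total order P < Q < R < S < T on the vertex set. Then K (dimension 3) consists of the simplices:

  0-simplices (5): P, Q, R, S, T
  1-simplices (10): PQ, PR, PS, PT, QR, QS, QT, RS, RT, ST
  2-simplices (10): PQR, PQS, PQT, PRS, PRT, PST, QRS, QRT, QST, RST
  3-simplices (5): PQRS, PQRT, PQST, PRST, QRST

giving chain groups C_0 ≅ Z^5, C_1 ≅ Z^10, C_2 ≅ Z^10, C_3 ≅ Z^5.

The boundary map ∂_1: C_1 → C_0 maps an edge to its endpoints' difference, ∂[p,q] = q − p.
The 5×10 boundary matrix has rank 4 and Smith normal form diag(1,1,1,1).

The boundary map ∂_2: C_2 → C_1 maps a triangle to the signed sum of its edges. For instance
  ∂QST = ST − QT + QS,
  ∂PST = ST − PT + PS.
The resulting 10×10 matrix has rank 6, and its Smith normal form has invariant factors (1,1,1,1,1,1).

Boundary ∂_3: C_3 → C_2 sends each 3-simplex σ to the alternating sum Σ_i (−1)^i (σ with its i-th vertex removed). For instance
  ∂PQRT = QRT − PRT + PQT − PQR,
  ∂QRST = RST − QST + QRT − QRS.
This gives a 10×5 integer matrix of rank 4; reducing to Smith normal form yields diagonal entries (1,1,1,1).

Computing H_k = (kernel of ∂_k) / (image of ∂_{k+1}):

  H_0: rank C_0 − rank ∂_1 = 5 − 4 = 1, and the invariant factors of ∂_1 are all 1, so H_0 = Z.
  H_1: rank ker ∂_1 − rank ∂_2 = (10 − 4) − 6 = 0, and the invariant factors of ∂_2 are all 1, so H_1 = 0.
  H_2: rank ker ∂_2 − rank ∂_3 = (10 − 6) − 4 = 0, and the invariant factors of ∂_3 are all 1, so H_2 = 0.
  H_3: rank ker ∂_3 − rank ∂_4 = (5 − 4) − 0 = 1, and there is no ∂_4, so H_3 = Z.

As a check, the Euler characteristic is 5 − 10 + 10 − 5 = 0, which agrees with 1 − 0 + 0 − 1 = 0.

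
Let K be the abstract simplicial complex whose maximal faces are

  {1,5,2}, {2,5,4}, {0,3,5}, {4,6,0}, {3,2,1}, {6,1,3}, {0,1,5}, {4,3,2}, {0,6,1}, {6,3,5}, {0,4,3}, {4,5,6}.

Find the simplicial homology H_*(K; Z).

H_0 ≅ Z,  H_1 ≅ Z/2,  H_2 = 0.

Fix the vertex order 0 < 1 < 2 < 3 < 4 < 5 < 6 and write every simplex with vertices in increasing order. Then dim K = 2 and the simplices of K are:

  0-simplices (7): [0], [1], [2], [3], [4], [5], [6]
  1-simplices (18): [0,1], [0,3], [0,4], [0,5], [0,6], [1,2], [1,3], [1,5], [1,6], [2,3], [2,4], [2,5], [3,4], [3,5], [3,6], [4,5], [4,6], [5,6]
  2-simplices (12): [0,1,5], [0,1,6], [0,3,4], [0,3,5], [0,4,6], [1,2,3], [1,2,5], [1,3,6], [2,3,4], [2,4,5], [3,5,6], [4,5,6]

so the chain groups are C_0 ≅ Z^7, C_1 ≅ Z^18, C_2 ≅ Z^12.

The boundary map ∂_1: C_1 → C_0 sends each edge [p,q] (with p < q) to q − p. For instance
  ∂[3,4] = [4] − [3].
The resulting 7×18 matrix has rank 6, and its Smith normal form has invariant factors (1,1,1,1,1,1).

The boundary map ∂_2: C_2 → C_1 sends each 2-simplex [p,q,r] to [q,r] − [p,r] + [p,q]. For instance
  ∂[0,1,6] = [1,6] − [0,6] + [0,1],
  ∂[0,1,5] = [1,5] − [0,5] + [0,1].
The resulting 18×12 matrix has rank 12, and its Smith normal form has invariant factors (1,1,1,1,1,1,1,1,1,1,1,2).

Computing H_k = (kernel of ∂_k) / (image of ∂_{k+1}):

  H_0: rank C_0 − rank ∂_1 = 7 − 6 = 1, and the invariant factors of ∂_1 are all 1, so H_0 ≅ Z.
  H_1: rank ker ∂_1 − rank ∂_2 = (18 − 6) − 12 = 0, and ∂_2 has invariant factor 2 > 1, so H_1 ≅ Z/2.
  H_2: rank ker ∂_2 − rank ∂_3 = (12 − 12) − 0 = 0, and there is no ∂_3, so H_2 ≅ 0.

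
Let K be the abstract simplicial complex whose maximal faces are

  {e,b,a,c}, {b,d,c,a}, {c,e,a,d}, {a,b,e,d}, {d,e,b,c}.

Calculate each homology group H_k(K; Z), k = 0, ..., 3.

Order the vertices as a < b < c < d < e. Listing each simplex with vertices in this order, K has dimension 3 with simplices:

  0-simplices (5): a, b, c, d, e
  1-simplices (10): ab, ac, ad, ae, bc, bd, be, cd, ce, de
  2-simplices (10): abc, abd, abe, acd, ace, ade, bcd, bce, bde, cde
  3-simplices (5): abcd, abce, abde, acde, bcde

Hence C_0 ≅ Z^5, C_1 ≅ Z^10, C_2 ≅ Z^10, C_3 ≅ Z^5.

∂_1: C_1 → C_0 sends each edge [p,q] (with p < q) to q − p. For instance
  ∂ac = c − a.
As a 5×10 matrix over Z this has rank 4, with invariant factors (1,1,1,1).

∂_2: C_2 → C_1 acts by ∂[p,q,r] = [q,r] − [p,r] + [p,q]. For instance
  ∂cde = de − ce + cd,
  ∂bce = ce − be + bc.
This gives a 10×10 integer matrix of rank 6; reducing to Smith normal form yields diagonal entries (1,1,1,1,1,1).

Boundary ∂_3: C_3 → C_2 sends each 3-simplex σ to the alternating sum Σ_i (−1)^i (σ with its i-th vertex removed). For instance
  ∂acde = cde − ade + ace − acd,
  ∂abce = bce − ace + abe − abc.
This gives a 10×5 integer matrix of rank 4; reducing to Smith normal form yields diagonal entries (1,1,1,1).

Now H_k = ker ∂_k / im ∂_{k+1}, so:

  H_0: rank C_0 − rank ∂_1 = 5 − 4 = 1, and the invariant factors of ∂_1 are all 1, so H_0 = Z.
  H_1: rank ker ∂_1 − rank ∂_2 = (10 − 4) − 6 = 0, and the invariant factors of ∂_2 are all 1, so H_1 = 0.
  H_2: rank ker ∂_2 − rank ∂_3 = (10 − 6) − 4 = 0, and the invariant factors of ∂_3 are all 1, so H_2 = 0.
  H_3: rank ker ∂_3 − rank ∂_4 = (5 − 4) − 0 = 1, and there is no ∂_4, so H_3 = Z.

H_0 ≅ Z,  H_1 = 0,  H_2 = 0,  H_3 ≅ Z.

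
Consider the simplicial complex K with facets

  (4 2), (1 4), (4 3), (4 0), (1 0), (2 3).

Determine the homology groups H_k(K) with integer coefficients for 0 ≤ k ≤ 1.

H_0 = Z,  H_1 = Z^2.

Take the total order 0 < 1 < 2 < 3 < 4 on the vertex set. Then K (dimension 1) consists of the simplices:

  0-simplices (5): [0], [1], [2], [3], [4]
  1-simplices (6): [0,1], [0,4], [1,4], [2,3], [2,4], [3,4]

giving chain groups C_0 ≅ Z^5, C_1 ≅ Z^6.

∂_1: C_1 → C_0 is given by ∂[p,q] = [q] − [p]. For instance
  ∂[0,1] = [1] − [0].
As a 5×6 matrix over Z this has rank 4, with invariant factors (1,1,1,1).

Reading off H_k = ker ∂_k / im ∂_{k+1}:

  H_0: rank C_0 − rank ∂_1 = 5 − 4 = 1, and the invariant factors of ∂_1 are all 1, so H_0 = Z.
  H_1: rank ker ∂_1 − rank ∂_2 = (6 − 4) − 0 = 2, and there is no ∂_2, so H_1 = Z^2.

(K is a triangulation of a wedge of 2 circles.)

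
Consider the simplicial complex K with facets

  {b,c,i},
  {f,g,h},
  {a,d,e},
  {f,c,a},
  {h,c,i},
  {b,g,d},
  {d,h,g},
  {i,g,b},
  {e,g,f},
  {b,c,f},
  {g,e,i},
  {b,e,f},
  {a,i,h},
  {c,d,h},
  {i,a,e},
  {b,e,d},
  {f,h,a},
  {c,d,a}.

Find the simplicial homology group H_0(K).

H_0 ≅ Z.

We work with the vertex ordering a < b < c < d < e < f < g < h < i. The simplices of K, each written with vertices in increasing order, are:

  0-simplices (9): a, b, c, d, e, f, g, h, i
  1-simplices (27): ac, ad, ae, af, ah, ai, bc, bd, be, bf, bg, bi, cd, cf, ch, ci, de, dg, dh, ef, eg, ei, fg, fh, gh, gi, hi
  2-simplices (18): acd, acf, ade, aei, afh, ahi, bcf, bci, bde, bdg, bef, bgi, cdh, chi, dgh, efg, egi, fgh

giving chain groups C_0 ≅ Z^9, C_1 ≅ Z^27, C_2 ≅ Z^18.

∂_1: C_1 → C_0 is given by ∂[p,q] = [q] − [p].
This gives a 9×27 integer matrix of rank 8; reducing to Smith normal form yields diagonal entries (1,1,1,1,1,1,1,1).

∂_2: C_2 → C_1 sends each 2-simplex [p,q,r] to [q,r] − [p,r] + [p,q]. For instance
  ∂cdh = dh − ch + cd,
  ∂afh = fh − ah + af.
The 27×18 boundary matrix has rank 18 and Smith normal form diag(1,1,1,1,1,1,1,1,1,1,1,1,1,1,1,1,1,2).

Computing H_k = (kernel of ∂_k) / (image of ∂_{k+1}):

  H_0: rank C_0 − rank ∂_1 = 9 − 8 = 1, and the invariant factors of ∂_1 are all 1, so H_0 ≅ Z.

(K is a triangulation of the Klein bottle.)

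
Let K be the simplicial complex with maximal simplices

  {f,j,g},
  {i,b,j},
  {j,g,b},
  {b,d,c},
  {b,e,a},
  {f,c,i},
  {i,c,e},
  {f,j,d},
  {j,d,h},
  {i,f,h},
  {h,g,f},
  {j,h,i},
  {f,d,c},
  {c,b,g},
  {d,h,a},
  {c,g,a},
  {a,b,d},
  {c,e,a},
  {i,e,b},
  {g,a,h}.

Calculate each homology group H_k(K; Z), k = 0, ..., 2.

Take the total order a < b < c < d < e < f < g < h < i < j on the vertex set. Then K (dimension 2) consists of the simplices:

  0-simplices (10): a, b, c, d, e, f, g, h, i, j
  1-simplices (30): ab, ac, ad, ae, ag, ah, bc, bd, be, bg, bi, bj, cd, ce, cf, cg, ci, df, dh, dj, ei, fg, fh, fi, fj, gh, gj, hi, hj, ij
  2-simplices (20): abd, abe, ace, acg, adh, agh, bcd, bcg, bei, bgj, bij, cdf, cei, cfi, dfj, dhj, fgh, fgj, fhi, hij

so the chain groups are C_0 ≅ Z^10, C_1 ≅ Z^30, C_2 ≅ Z^20.

Boundary ∂_1: C_1 → C_0 sends each edge [p,q] (with p < q) to q − p. For instance
  ∂ei = i − e.
This gives a 10×30 integer matrix of rank 9; reducing to Smith normal form yields diagonal entries (1,1,1,1,1,1,1,1,1).

Boundary ∂_2: C_2 → C_1 acts by ∂[p,q,r] = [q,r] − [p,r] + [p,q]. For instance
  ∂fgj = gj − fj + fg,
  ∂fhi = hi − fi + fh.
The resulting 30×20 matrix has rank 20, and its Smith normal form has invariant factors (1,1,1,1,1,1,1,1,1,1,1,1,1,1,1,1,1,1,1,2).

From H_k ≅ ker(∂_k) / im(∂_{k+1}) we obtain:

  H_0: rank C_0 − rank ∂_1 = 10 − 9 = 1, and the invariant factors of ∂_1 are all 1, so H_0 = Z.
  H_1: rank ker ∂_1 − rank ∂_2 = (30 − 9) − 20 = 1, and ∂_2 has invariant factor 2 > 1, so H_1 = Z ⊕ Z/2.
  H_2: rank ker ∂_2 − rank ∂_3 = (20 − 20) − 0 = 0, and there is no ∂_3, so H_2 = 0.

(K is a triangulation of the Klein bottle.)

H_0 ≅ Z,  H_1 ≅ Z ⊕ Z/2,  H_2 = 0.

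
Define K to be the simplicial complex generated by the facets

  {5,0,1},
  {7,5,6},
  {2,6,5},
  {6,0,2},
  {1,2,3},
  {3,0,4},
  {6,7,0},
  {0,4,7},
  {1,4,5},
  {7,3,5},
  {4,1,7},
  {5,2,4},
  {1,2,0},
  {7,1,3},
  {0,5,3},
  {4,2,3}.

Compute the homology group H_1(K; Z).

H_1 = Z^2.

Take the total order 0 < 1 < 2 < 3 < 4 < 5 < 6 < 7 on the vertex set. Then K (dimension 2) consists of the simplices:

  0-simplices (8): [0], [1], [2], [3], [4], [5], [6], [7]
  1-simplices (24): (24 of them)
  2-simplices (16): [0,1,2], [0,1,5], [0,2,6], [0,3,4], [0,3,5], [0,4,7], [0,6,7], [1,2,3], [1,3,7], [1,4,5], [1,4,7], [2,3,4], [2,4,5], [2,5,6], [3,5,7], [5,6,7]

Hence C_0 ≅ Z^8, C_1 ≅ Z^24, C_2 ≅ Z^16.

The boundary map ∂_1: C_1 → C_0 maps an edge to its endpoints' difference, ∂[p,q] = q − p. For instance
  ∂[3,4] = [4] − [3].
This gives a 8×24 integer matrix of rank 7; reducing to Smith normal form yields diagonal entries (1,1,1,1,1,1,1).

Boundary ∂_2: C_2 → C_1 maps a triangle to the signed sum of its edges. For instance
  ∂[0,3,5] = [3,5] − [0,5] + [0,3],
  ∂[1,4,5] = [4,5] − [1,5] + [1,4].
This gives a 24×16 integer matrix of rank 15; reducing to Smith normal form yields diagonal entries (1,1,1,1,1,1,1,1,1,1,1,1,1,1,1).

Now H_k = ker ∂_k / im ∂_{k+1}, so:

  H_1: rank ker ∂_1 − rank ∂_2 = (24 − 7) − 15 = 2, and the invariant factors of ∂_2 are all 1, so H_1 = Z^2.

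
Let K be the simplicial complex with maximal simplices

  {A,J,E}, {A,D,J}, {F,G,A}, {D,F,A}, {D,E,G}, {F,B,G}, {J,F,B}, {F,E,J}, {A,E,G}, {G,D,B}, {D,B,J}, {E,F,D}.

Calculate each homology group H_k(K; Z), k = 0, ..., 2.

Take the total order A < B < D < E < F < G < J on the vertex set. Then K (dimension 2) consists of the simplices:

  0-simplices (7): A, B, D, E, F, G, J
  1-simplices (18): AD, AE, AF, AG, AJ, BD, BF, BG, BJ, DE, DF, DG, DJ, EF, EG, EJ, FG, FJ
  2-simplices (12): ADF, ADJ, AEG, AEJ, AFG, BDG, BDJ, BFG, BFJ, DEF, DEG, EFJ

Hence C_0 ≅ Z^7, C_1 ≅ Z^18, C_2 ≅ Z^12.

The boundary map ∂_1: C_1 → C_0 sends each edge [p,q] (with p < q) to q − p. For instance
  ∂BD = D − B.
This gives a 7×18 integer matrix of rank 6; reducing to Smith normal form yields diagonal entries (1,1,1,1,1,1).

∂_2: C_2 → C_1 sends each 2-simplex [p,q,r] to [q,r] − [p,r] + [p,q]. For instance
  ∂BDJ = DJ − BJ + BD,
  ∂BFG = FG − BG + BF.
The resulting 18×12 matrix has rank 12, and its Smith normal form has invariant factors (1,1,1,1,1,1,1,1,1,1,1,2).

Reading off H_k = ker ∂_k / im ∂_{k+1}:

  H_0: rank C_0 − rank ∂_1 = 7 − 6 = 1, and the invariant factors of ∂_1 are all 1, so H_0 ≅ Z.
  H_1: rank ker ∂_1 − rank ∂_2 = (18 − 6) − 12 = 0, and ∂_2 has invariant factor 2 > 1, so H_1 ≅ Z/2.
  H_2: rank ker ∂_2 − rank ∂_3 = (12 − 12) − 0 = 0, and there is no ∂_3, so H_2 ≅ 0.

(K is a triangulation of the real projective plane RP^2.)

H_0 = Z,  H_1 = Z/2,  H_2 = 0.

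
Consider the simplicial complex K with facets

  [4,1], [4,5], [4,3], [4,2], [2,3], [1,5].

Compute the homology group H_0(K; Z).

K has 5 vertices, 6 edges.
rank ∂_0 = 0, rank ∂_1 = 4 ⇒ b_0 = 5 − 0 − 4 = 1; all invariant factors of ∂_1 are 1 so no torsion. So H_0 ≅ Z.

H_0 = Z.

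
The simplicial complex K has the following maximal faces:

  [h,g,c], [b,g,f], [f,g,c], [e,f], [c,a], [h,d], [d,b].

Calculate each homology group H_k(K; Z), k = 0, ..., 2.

H_0 ≅ Z,  H_1 ≅ Z,  H_2 = 0.

Order the vertices as a < b < c < d < e < f < g < h. Listing each simplex with vertices in this order, K has dimension 2 with simplices:

  0-simplices (8): a, b, c, d, e, f, g, h
  1-simplices (11): ac, bd, bf, bg, cf, cg, ch, dh, ef, fg, gh
  2-simplices (3): bfg, cfg, cgh

Hence C_0 ≅ Z^8, C_1 ≅ Z^11, C_2 ≅ Z^3.

The boundary map ∂_1: C_1 → C_0 maps an edge to its endpoints' difference, ∂[p,q] = q − p. For instance
  ∂bg = g − b.
The 8×11 boundary matrix has rank 7 and Smith normal form diag(1,1,1,1,1,1,1).

The boundary map ∂_2: C_2 → C_1 acts by ∂[p,q,r] = [q,r] − [p,r] + [p,q]. For instance
  ∂cgh = gh − ch + cg,
  ∂cfg = fg − cg + cf.
The 11×3 boundary matrix has rank 3 and Smith normal form diag(1,1,1).

Reading off H_k = ker ∂_k / im ∂_{k+1}:

  H_0: rank C_0 − rank ∂_1 = 8 − 7 = 1, and the invariant factors of ∂_1 are all 1, so H_0 = Z.
  H_1: rank ker ∂_1 − rank ∂_2 = (11 − 7) − 3 = 1, and the invariant factors of ∂_2 are all 1, so H_1 = Z.
  H_2: rank ker ∂_2 − rank ∂_3 = (3 − 3) − 0 = 0, and there is no ∂_3, so H_2 = 0.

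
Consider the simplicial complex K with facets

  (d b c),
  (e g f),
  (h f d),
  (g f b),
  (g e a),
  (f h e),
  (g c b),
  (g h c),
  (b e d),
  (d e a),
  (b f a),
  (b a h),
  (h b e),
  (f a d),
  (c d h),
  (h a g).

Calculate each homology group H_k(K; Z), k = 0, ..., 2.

Fix the vertex order a < b < c < d < e < f < g < h and write every simplex with vertices in increasing order. Then dim K = 2 and the simplices of K are:

  0-simplices (8): a, b, c, d, e, f, g, h
  1-simplices (24): ab, ad, ae, af, ag, ah, bc, bd, be, bf, bg, bh, cd, cg, ch, de, df, dh, ef, eg, eh, fg, fh, gh
  2-simplices (16): abf, abh, ade, adf, aeg, agh, bcd, bcg, bde, beh, bfg, cdh, cgh, dfh, efg, efh

so the chain groups are C_0 ≅ Z^8, C_1 ≅ Z^24, C_2 ≅ Z^16.

∂_1: C_1 → C_0 sends each edge [p,q] (with p < q) to q − p.
The 8×24 boundary matrix has rank 7 and Smith normal form diag(1,1,1,1,1,1,1).

Boundary ∂_2: C_2 → C_1 maps a triangle to the signed sum of its edges. For instance
  ∂dfh = fh − dh + df,
  ∂agh = gh − ah + ag.
The 24×16 boundary matrix has rank 15 and Smith normal form diag(1,1,1,1,1,1,1,1,1,1,1,1,1,1,1).

Reading off H_k = ker ∂_k / im ∂_{k+1}:

  H_0: rank C_0 − rank ∂_1 = 8 − 7 = 1, and the invariant factors of ∂_1 are all 1, so H_0 = Z.
  H_1: rank ker ∂_1 − rank ∂_2 = (24 − 7) − 15 = 2, and the invariant factors of ∂_2 are all 1, so H_1 = Z^2.
  H_2: rank ker ∂_2 − rank ∂_3 = (16 − 15) − 0 = 1, and there is no ∂_3, so H_2 = Z.

As a check, the Euler characteristic is 8 − 24 + 16 = 0, which agrees with 1 − 2 + 1 = 0.

H_0 = Z,  H_1 = Z^2,  H_2 = Z.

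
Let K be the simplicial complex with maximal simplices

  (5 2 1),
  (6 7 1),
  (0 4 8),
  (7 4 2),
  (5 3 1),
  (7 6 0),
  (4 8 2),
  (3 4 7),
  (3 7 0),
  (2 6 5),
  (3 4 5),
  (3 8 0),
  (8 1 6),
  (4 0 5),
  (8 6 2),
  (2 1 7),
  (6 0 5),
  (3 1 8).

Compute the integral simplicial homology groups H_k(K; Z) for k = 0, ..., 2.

Take the total order 0 < 1 < 2 < 3 < 4 < 5 < 6 < 7 < 8 on the vertex set. Then K (dimension 2) consists of the simplices:

  0-simplices (9): [0], [1], [2], [3], [4], [5], [6], [7], [8]
  1-simplices (27): (27 of them)
  2-simplices (18): [0,3,7], [0,3,8], [0,4,5], [0,4,8], [0,5,6], [0,6,7], [1,2,5], [1,2,7], [1,3,5], [1,3,8], [1,6,7], [1,6,8], [2,4,7], [2,4,8], [2,5,6], [2,6,8], [3,4,5], [3,4,7]

giving chain groups C_0 ≅ Z^9, C_1 ≅ Z^27, C_2 ≅ Z^18.

Boundary ∂_1: C_1 → C_0 maps an edge to its endpoints' difference, ∂[p,q] = q − p.
The 9×27 boundary matrix has rank 8 and Smith normal form diag(1,1,1,1,1,1,1,1).

The boundary map ∂_2: C_2 → C_1 acts by ∂[p,q,r] = [q,r] − [p,r] + [p,q]. For instance
  ∂[0,4,5] = [4,5] − [0,5] + [0,4],
  ∂[3,4,5] = [4,5] − [3,5] + [3,4].
As a 27×18 matrix over Z this has rank 18, with invariant factors (1,1,1,1,1,1,1,1,1,1,1,1,1,1,1,1,1,2).

Computing H_k = (kernel of ∂_k) / (image of ∂_{k+1}):

  H_0: rank C_0 − rank ∂_1 = 9 − 8 = 1, and the invariant factors of ∂_1 are all 1, so H_0 ≅ Z.
  H_1: rank ker ∂_1 − rank ∂_2 = (27 − 8) − 18 = 1, and ∂_2 has invariant factor 2 > 1, so H_1 ≅ Z × Z/2.
  H_2: rank ker ∂_2 − rank ∂_3 = (18 − 18) − 0 = 0, and there is no ∂_3, so H_2 ≅ 0.

As a check, the Euler characteristic is 9 − 27 + 18 = 0, which agrees with 1 − 1 + 0 = 0.

H_0 ≅ Z,  H_1 ≅ Z × Z/2,  H_2 = 0.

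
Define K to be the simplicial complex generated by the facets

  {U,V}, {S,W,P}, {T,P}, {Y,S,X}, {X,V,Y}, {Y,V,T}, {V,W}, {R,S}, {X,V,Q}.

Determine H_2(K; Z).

Fix the vertex order P < Q < R < S < T < U < V < W < X < Y and write every simplex with vertices in increasing order. Then dim K = 2 and the simplices of K are:

  0-simplices (10): P, Q, R, S, T, U, V, W, X, Y
  1-simplices (16): PS, PT, PW, QV, QX, RS, SW, SX, SY, TV, TY, UV, VW, VX, VY, XY
  2-simplices (5): PSW, QVX, SXY, TVY, VXY

giving chain groups C_0 ≅ Z^10, C_1 ≅ Z^16, C_2 ≅ Z^5.

Boundary ∂_1: C_1 → C_0 sends each edge [p,q] (with p < q) to q − p. For instance
  ∂SY = Y − S.
This gives a 10×16 integer matrix of rank 9; reducing to Smith normal form yields diagonal entries (1,1,1,1,1,1,1,1,1).

∂_2: C_2 → C_1 acts by ∂[p,q,r] = [q,r] − [p,r] + [p,q]. For instance
  ∂TVY = VY − TY + TV,
  ∂VXY = XY − VY + VX.
The resulting 16×5 matrix has rank 5, and its Smith normal form has invariant factors (1,1,1,1,1).

Now H_k = ker ∂_k / im ∂_{k+1}, so:

  H_2: rank ker ∂_2 − rank ∂_3 = (5 − 5) − 0 = 0, and there is no ∂_3, so H_2 = 0.

H_2 = 0.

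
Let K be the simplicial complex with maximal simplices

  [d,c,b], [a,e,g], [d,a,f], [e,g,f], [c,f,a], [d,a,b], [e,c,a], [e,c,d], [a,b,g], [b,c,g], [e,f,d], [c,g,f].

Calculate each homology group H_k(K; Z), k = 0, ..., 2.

H_0 = Z,  H_1 = Z/2,  H_2 = 0.

Order the vertices as a < b < c < d < e < f < g. Listing each simplex with vertices in this order, K has dimension 2 with simplices:

  0-simplices (7): a, b, c, d, e, f, g
  1-simplices (18): ab, ac, ad, ae, af, ag, bc, bd, bg, cd, ce, cf, cg, de, df, ef, eg, fg
  2-simplices (12): abd, abg, ace, acf, adf, aeg, bcd, bcg, cde, cfg, def, efg

Hence C_0 ≅ Z^7, C_1 ≅ Z^18, C_2 ≅ Z^12.

The boundary map ∂_1: C_1 → C_0 sends each edge [p,q] (with p < q) to q − p. For instance
  ∂af = f − a.
As a 7×18 matrix over Z this has rank 6, with invariant factors (1,1,1,1,1,1).

The boundary map ∂_2: C_2 → C_1 maps a triangle to the signed sum of its edges. For instance
  ∂acf = cf − af + ac,
  ∂cfg = fg − cg + cf.
As a 18×12 matrix over Z this has rank 12, with invariant factors (1,1,1,1,1,1,1,1,1,1,1,2).

Computing H_k = (kernel of ∂_k) / (image of ∂_{k+1}):

  H_0: rank C_0 − rank ∂_1 = 7 − 6 = 1, and the invariant factors of ∂_1 are all 1, so H_0 ≅ Z.
  H_1: rank ker ∂_1 − rank ∂_2 = (18 − 6) − 12 = 0, and ∂_2 has invariant factor 2 > 1, so H_1 ≅ Z/2.
  H_2: rank ker ∂_2 − rank ∂_3 = (12 − 12) − 0 = 0, and there is no ∂_3, so H_2 ≅ 0.

As a check, the Euler characteristic is 7 − 18 + 12 = 1, which agrees with 1 − 0 + 0 = 1.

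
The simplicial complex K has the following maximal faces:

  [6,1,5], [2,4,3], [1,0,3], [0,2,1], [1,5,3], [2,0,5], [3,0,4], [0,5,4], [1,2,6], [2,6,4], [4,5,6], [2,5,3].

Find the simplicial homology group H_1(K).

H_1 ≅ Z/2.

We work with the vertex ordering 0 < 1 < 2 < 3 < 4 < 5 < 6. The simplices of K, each written with vertices in increasing order, are:

  0-simplices (7): [0], [1], [2], [3], [4], [5], [6]
  1-simplices (18): [0,1], [0,2], [0,3], [0,4], [0,5], [1,2], [1,3], [1,5], [1,6], [2,3], [2,4], [2,5], [2,6], [3,4], [3,5], [4,5], [4,6], [5,6]
  2-simplices (12): [0,1,2], [0,1,3], [0,2,5], [0,3,4], [0,4,5], [1,2,6], [1,3,5], [1,5,6], [2,3,4], [2,3,5], [2,4,6], [4,5,6]

so the chain groups are C_0 ≅ Z^7, C_1 ≅ Z^18, C_2 ≅ Z^12.

∂_1: C_1 → C_0 maps an edge to its endpoints' difference, ∂[p,q] = q − p. For instance
  ∂[0,5] = [5] − [0].
This gives a 7×18 integer matrix of rank 6; reducing to Smith normal form yields diagonal entries (1,1,1,1,1,1).

∂_2: C_2 → C_1 sends each 2-simplex [p,q,r] to [q,r] − [p,r] + [p,q]. For instance
  ∂[2,3,5] = [3,5] − [2,5] + [2,3],
  ∂[1,5,6] = [5,6] − [1,6] + [1,5].
As a 18×12 matrix over Z this has rank 12, with invariant factors (1,1,1,1,1,1,1,1,1,1,1,2).

From H_k ≅ ker(∂_k) / im(∂_{k+1}) we obtain:

  H_1: rank ker ∂_1 − rank ∂_2 = (18 − 6) − 12 = 0, and ∂_2 has invariant factor 2 > 1, so H_1 ≅ Z/2.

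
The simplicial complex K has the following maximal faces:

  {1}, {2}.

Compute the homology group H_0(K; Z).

Fix the vertex order 1 < 2 and write every simplex with vertices in increasing order. Then dim K = 0 and the simplices of K are:

  0-simplices (2): [1], [2]

so the chain groups are C_0 ≅ Z^2.

Reading off H_k = ker ∂_k / im ∂_{k+1}:

  H_0: rank C_0 − rank ∂_1 = 2 − 0 = 2, and there is no ∂_1, so H_0 = Z^2.

H_0 = Z^2.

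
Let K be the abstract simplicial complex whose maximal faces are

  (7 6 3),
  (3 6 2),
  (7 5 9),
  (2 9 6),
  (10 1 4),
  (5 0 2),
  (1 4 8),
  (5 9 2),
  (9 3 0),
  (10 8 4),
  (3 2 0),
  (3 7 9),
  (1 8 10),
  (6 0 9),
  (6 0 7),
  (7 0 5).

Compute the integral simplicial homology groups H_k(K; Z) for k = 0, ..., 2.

H_0 ≅ Z^2,  H_1 ≅ Z_2,  H_2 ≅ Z.

Fix the vertex order 0 < 1 < 2 < 3 < 4 < 5 < 6 < 7 < 8 < 9 < 10 and write every simplex with vertices in increasing order. Then dim K = 2 and the simplices of K are:

  0-simplices (11): [0], [1], [2], [3], [4], [5], [6], [7], [8], [9], [10]
  1-simplices (24): (24 of them)
  2-simplices (16): [0,2,3], [0,2,5], [0,3,9], [0,5,7], [0,6,7], [0,6,9], [1,4,8], [1,4,10], [1,8,10], [2,3,6], [2,5,9], [2,6,9], [3,6,7], [3,7,9], [4,8,10], [5,7,9]

giving chain groups C_0 ≅ Z^11, C_1 ≅ Z^24, C_2 ≅ Z^16.

∂_1: C_1 → C_0 is given by ∂[p,q] = [q] − [p]. For instance
  ∂[1,4] = [4] − [1].
The 11×24 boundary matrix has rank 9 and Smith normal form diag(1,1,1,1,1,1,1,1,1).

Boundary ∂_2: C_2 → C_1 acts by ∂[p,q,r] = [q,r] − [p,r] + [p,q]. For instance
  ∂[3,7,9] = [7,9] − [3,9] + [3,7],
  ∂[2,5,9] = [5,9] − [2,9] + [2,5].
This gives a 24×16 integer matrix of rank 15; reducing to Smith normal form yields diagonal entries (1,1,1,1,1,1,1,1,1,1,1,1,1,1,2).

Computing H_k = (kernel of ∂_k) / (image of ∂_{k+1}):

  H_0: rank C_0 − rank ∂_1 = 11 − 9 = 2, and the invariant factors of ∂_1 are all 1, so H_0 = Z^2.
  H_1: rank ker ∂_1 − rank ∂_2 = (24 − 9) − 15 = 0, and ∂_2 has invariant factor 2 > 1, so H_1 = Z_2.
  H_2: rank ker ∂_2 − rank ∂_3 = (16 − 15) − 0 = 1, and there is no ∂_3, so H_2 = Z.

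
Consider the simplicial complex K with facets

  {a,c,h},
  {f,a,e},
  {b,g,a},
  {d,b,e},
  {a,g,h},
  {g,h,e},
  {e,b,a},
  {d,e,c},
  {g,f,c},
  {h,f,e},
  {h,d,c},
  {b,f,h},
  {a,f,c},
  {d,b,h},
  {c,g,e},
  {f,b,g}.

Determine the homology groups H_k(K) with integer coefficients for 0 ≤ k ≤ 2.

H_0 = Z,  H_1 = Z^2,  H_2 = Z.

Take the total order a < b < c < d < e < f < g < h on the vertex set. Then K (dimension 2) consists of the simplices:

  0-simplices (8): a, b, c, d, e, f, g, h
  1-simplices (24): ab, ac, ae, af, ag, ah, bd, be, bf, bg, bh, cd, ce, cf, cg, ch, de, dh, ef, eg, eh, fg, fh, gh
  2-simplices (16): abe, abg, acf, ach, aef, agh, bde, bdh, bfg, bfh, cde, cdh, ceg, cfg, efh, egh

giving chain groups C_0 ≅ Z^8, C_1 ≅ Z^24, C_2 ≅ Z^16.

∂_1: C_1 → C_0 maps an edge to its endpoints' difference, ∂[p,q] = q − p. For instance
  ∂eh = h − e.
This gives a 8×24 integer matrix of rank 7; reducing to Smith normal form yields diagonal entries (1,1,1,1,1,1,1).

∂_2: C_2 → C_1 maps a triangle to the signed sum of its edges. For instance
  ∂cdh = dh − ch + cd,
  ∂bde = de − be + bd.
This gives a 24×16 integer matrix of rank 15; reducing to Smith normal form yields diagonal entries (1,1,1,1,1,1,1,1,1,1,1,1,1,1,1).

Computing H_k = (kernel of ∂_k) / (image of ∂_{k+1}):

  H_0: rank C_0 − rank ∂_1 = 8 − 7 = 1, and the invariant factors of ∂_1 are all 1, so H_0 ≅ Z.
  H_1: rank ker ∂_1 − rank ∂_2 = (24 − 7) − 15 = 2, and the invariant factors of ∂_2 are all 1, so H_1 ≅ Z^2.
  H_2: rank ker ∂_2 − rank ∂_3 = (16 − 15) − 0 = 1, and there is no ∂_3, so H_2 ≅ Z.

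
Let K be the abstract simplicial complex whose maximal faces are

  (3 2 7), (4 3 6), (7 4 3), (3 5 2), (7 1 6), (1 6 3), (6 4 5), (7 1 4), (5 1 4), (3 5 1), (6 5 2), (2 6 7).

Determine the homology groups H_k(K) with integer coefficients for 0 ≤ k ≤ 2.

H_0 = Z,  H_1 = Z/2,  H_2 = 0.

Order the vertices as 1 < 2 < 3 < 4 < 5 < 6 < 7. Listing each simplex with vertices in this order, K has dimension 2 with simplices:

  0-simplices (7): [1], [2], [3], [4], [5], [6], [7]
  1-simplices (18): [1,3], [1,4], [1,5], [1,6], [1,7], [2,3], [2,5], [2,6], [2,7], [3,4], [3,5], [3,6], [3,7], [4,5], [4,6], [4,7], [5,6], [6,7]
  2-simplices (12): [1,3,5], [1,3,6], [1,4,5], [1,4,7], [1,6,7], [2,3,5], [2,3,7], [2,5,6], [2,6,7], [3,4,6], [3,4,7], [4,5,6]

Hence C_0 ≅ Z^7, C_1 ≅ Z^18, C_2 ≅ Z^12.

Boundary ∂_1: C_1 → C_0 is given by ∂[p,q] = [q] − [p]. For instance
  ∂[4,6] = [6] − [4].
As a 7×18 matrix over Z this has rank 6, with invariant factors (1,1,1,1,1,1).

∂_2: C_2 → C_1 acts by ∂[p,q,r] = [q,r] − [p,r] + [p,q]. For instance
  ∂[1,4,7] = [4,7] − [1,7] + [1,4],
  ∂[2,3,7] = [3,7] − [2,7] + [2,3].
This gives a 18×12 integer matrix of rank 12; reducing to Smith normal form yields diagonal entries (1,1,1,1,1,1,1,1,1,1,1,2).

Computing H_k = (kernel of ∂_k) / (image of ∂_{k+1}):

  H_0: rank C_0 − rank ∂_1 = 7 − 6 = 1, and the invariant factors of ∂_1 are all 1, so H_0 ≅ Z.
  H_1: rank ker ∂_1 − rank ∂_2 = (18 − 6) − 12 = 0, and ∂_2 has invariant factor 2 > 1, so H_1 ≅ Z/2.
  H_2: rank ker ∂_2 − rank ∂_3 = (12 − 12) − 0 = 0, and there is no ∂_3, so H_2 ≅ 0.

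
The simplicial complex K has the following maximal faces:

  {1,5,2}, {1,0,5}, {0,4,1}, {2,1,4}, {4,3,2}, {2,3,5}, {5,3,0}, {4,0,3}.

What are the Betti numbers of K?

b_0 = 1, b_1 = 0, b_2 = 1.

Order the vertices as 0 < 1 < 2 < 3 < 4 < 5. Listing each simplex with vertices in this order, K has dimension 2 with simplices:

  0-simplices (6): [0], [1], [2], [3], [4], [5]
  1-simplices (12): [0,1], [0,3], [0,4], [0,5], [1,2], [1,4], [1,5], [2,3], [2,4], [2,5], [3,4], [3,5]
  2-simplices (8): [0,1,4], [0,1,5], [0,3,4], [0,3,5], [1,2,4], [1,2,5], [2,3,4], [2,3,5]

so the chain groups are C_0 ≅ Z^6, C_1 ≅ Z^12, C_2 ≅ Z^8.

Boundary ∂_1: C_1 → C_0 maps an edge to its endpoints' difference, ∂[p,q] = q − p. For instance
  ∂[1,2] = [2] − [1].
This gives a 6×12 integer matrix of rank 5; reducing to Smith normal form yields diagonal entries (1,1,1,1,1).

Boundary ∂_2: C_2 → C_1 maps a triangle to the signed sum of its edges. For instance
  ∂[0,1,5] = [1,5] − [0,5] + [0,1],
  ∂[0,3,5] = [3,5] − [0,5] + [0,3].
This gives a 12×8 integer matrix of rank 7; reducing to Smith normal form yields diagonal entries (1,1,1,1,1,1,1).

From H_k ≅ ker(∂_k) / im(∂_{k+1}) we obtain:

  H_0: rank C_0 − rank ∂_1 = 6 − 5 = 1, and the invariant factors of ∂_1 are all 1, so H_0 = Z.
  H_1: rank ker ∂_1 − rank ∂_2 = (12 − 5) − 7 = 0, and the invariant factors of ∂_2 are all 1, so H_1 = 0.
  H_2: rank ker ∂_2 − rank ∂_3 = (8 − 7) − 0 = 1, and there is no ∂_3, so H_2 = Z.

As a check, the Euler characteristic is 6 − 12 + 8 = 2, which agrees with 1 − 0 + 1 = 2.
(K is a triangulation of the 2-sphere S^2.)

Hence the Betti numbers are b_0 = 1, b_1 = 0, b_2 = 1.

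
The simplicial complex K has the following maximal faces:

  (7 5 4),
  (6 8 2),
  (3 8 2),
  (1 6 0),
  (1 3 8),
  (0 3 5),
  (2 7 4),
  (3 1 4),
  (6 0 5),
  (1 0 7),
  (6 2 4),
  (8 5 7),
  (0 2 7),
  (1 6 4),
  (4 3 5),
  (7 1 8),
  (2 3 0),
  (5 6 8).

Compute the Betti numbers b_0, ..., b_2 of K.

Order the vertices as 0 < 1 < 2 < 3 < 4 < 5 < 6 < 7 < 8. Listing each simplex with vertices in this order, K has dimension 2 with simplices:

  0-simplices (9): [0], [1], [2], [3], [4], [5], [6], [7], [8]
  1-simplices (27): (27 of them)
  2-simplices (18): [0,1,6], [0,1,7], [0,2,3], [0,2,7], [0,3,5], [0,5,6], [1,3,4], [1,3,8], [1,4,6], [1,7,8], [2,3,8], [2,4,6], [2,4,7], [2,6,8], [3,4,5], [4,5,7], [5,6,8], [5,7,8]

giving chain groups C_0 ≅ Z^9, C_1 ≅ Z^27, C_2 ≅ Z^18.

Boundary ∂_1: C_1 → C_0 sends each edge [p,q] (with p < q) to q − p.
This gives a 9×27 integer matrix of rank 8; reducing to Smith normal form yields diagonal entries (1,1,1,1,1,1,1,1).

Boundary ∂_2: C_2 → C_1 sends each 2-simplex [p,q,r] to [q,r] − [p,r] + [p,q]. For instance
  ∂[0,2,3] = [2,3] − [0,3] + [0,2],
  ∂[2,6,8] = [6,8] − [2,8] + [2,6].
This gives a 27×18 integer matrix of rank 17; reducing to Smith normal form yields diagonal entries (1,1,1,1,1,1,1,1,1,1,1,1,1,1,1,1,1).

Reading off H_k = ker ∂_k / im ∂_{k+1}:

  H_0: rank C_0 − rank ∂_1 = 9 − 8 = 1, and the invariant factors of ∂_1 are all 1, so H_0 ≅ Z.
  H_1: rank ker ∂_1 − rank ∂_2 = (27 − 8) − 17 = 2, and the invariant factors of ∂_2 are all 1, so H_1 ≅ Z^2.
  H_2: rank ker ∂_2 − rank ∂_3 = (18 − 17) − 0 = 1, and there is no ∂_3, so H_2 ≅ Z.

(K is a triangulation of the torus T^2.)

Hence the Betti numbers are b_0 = 1, b_1 = 2, b_2 = 1.

b_0 = 1, b_1 = 2, b_2 = 1.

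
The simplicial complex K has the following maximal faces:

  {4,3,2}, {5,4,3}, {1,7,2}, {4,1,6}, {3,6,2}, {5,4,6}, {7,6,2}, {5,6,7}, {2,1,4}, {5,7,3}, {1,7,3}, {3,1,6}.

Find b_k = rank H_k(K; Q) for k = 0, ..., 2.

b_0 = 1, b_1 = 0, b_2 = 0.

Fix the vertex order 1 < 2 < 3 < 4 < 5 < 6 < 7 and write every simplex with vertices in increasing order. Then dim K = 2 and the simplices of K are:

  0-simplices (7): [1], [2], [3], [4], [5], [6], [7]
  1-simplices (18): [1,2], [1,3], [1,4], [1,6], [1,7], [2,3], [2,4], [2,6], [2,7], [3,4], [3,5], [3,6], [3,7], [4,5], [4,6], [5,6], [5,7], [6,7]
  2-simplices (12): [1,2,4], [1,2,7], [1,3,6], [1,3,7], [1,4,6], [2,3,4], [2,3,6], [2,6,7], [3,4,5], [3,5,7], [4,5,6], [5,6,7]

Hence C_0 ≅ Z^7, C_1 ≅ Z^18, C_2 ≅ Z^12.

∂_1: C_1 → C_0 sends each edge [p,q] (with p < q) to q − p.
The 7×18 boundary matrix has rank 6 and Smith normal form diag(1,1,1,1,1,1).

Boundary ∂_2: C_2 → C_1 acts by ∂[p,q,r] = [q,r] − [p,r] + [p,q]. For instance
  ∂[1,2,4] = [2,4] − [1,4] + [1,2],
  ∂[3,5,7] = [5,7] − [3,7] + [3,5].
This gives a 18×12 integer matrix of rank 12; reducing to Smith normal form yields diagonal entries (1,1,1,1,1,1,1,1,1,1,1,2).

From H_k ≅ ker(∂_k) / im(∂_{k+1}) we obtain:

  H_0: rank C_0 − rank ∂_1 = 7 − 6 = 1, and the invariant factors of ∂_1 are all 1, so H_0 ≅ Z.
  H_1: rank ker ∂_1 − rank ∂_2 = (18 − 6) − 12 = 0, and ∂_2 has invariant factor 2 > 1, so H_1 ≅ Z/2Z.
  H_2: rank ker ∂_2 − rank ∂_3 = (12 − 12) − 0 = 0, and there is no ∂_3, so H_2 ≅ 0.

As a check, the Euler characteristic is 7 − 18 + 12 = 1, which agrees with 1 − 0 + 0 = 1.

Hence the Betti numbers are b_0 = 1, b_1 = 0, b_2 = 0.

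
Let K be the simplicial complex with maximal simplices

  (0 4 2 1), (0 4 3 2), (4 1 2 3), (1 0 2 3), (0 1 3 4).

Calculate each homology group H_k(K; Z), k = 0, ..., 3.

Order the vertices as 0 < 1 < 2 < 3 < 4. Listing each simplex with vertices in this order, K has dimension 3 with simplices:

  0-simplices (5): [0], [1], [2], [3], [4]
  1-simplices (10): [0,1], [0,2], [0,3], [0,4], [1,2], [1,3], [1,4], [2,3], [2,4], [3,4]
  2-simplices (10): [0,1,2], [0,1,3], [0,1,4], [0,2,3], [0,2,4], [0,3,4], [1,2,3], [1,2,4], [1,3,4], [2,3,4]
  3-simplices (5): [0,1,2,3], [0,1,2,4], [0,1,3,4], [0,2,3,4], [1,2,3,4]

giving chain groups C_0 ≅ Z^5, C_1 ≅ Z^10, C_2 ≅ Z^10, C_3 ≅ Z^5.

Boundary ∂_1: C_1 → C_0 maps an edge to its endpoints' difference, ∂[p,q] = q − p.
As a 5×10 matrix over Z this has rank 4, with invariant factors (1,1,1,1).

Boundary ∂_2: C_2 → C_1 maps a triangle to the signed sum of its edges. For instance
  ∂[0,1,2] = [1,2] − [0,2] + [0,1],
  ∂[1,3,4] = [3,4] − [1,4] + [1,3].
As a 10×10 matrix over Z this has rank 6, with invariant factors (1,1,1,1,1,1).

Boundary ∂_3: C_3 → C_2 sends each 3-simplex σ to the alternating sum Σ_i (−1)^i (σ with its i-th vertex removed). For instance
  ∂[0,1,3,4] = [1,3,4] − [0,3,4] + [0,1,4] − [0,1,3],
  ∂[0,1,2,4] = [1,2,4] − [0,2,4] + [0,1,4] − [0,1,2].
The resulting 10×5 matrix has rank 4, and its Smith normal form has invariant factors (1,1,1,1).

Reading off H_k = ker ∂_k / im ∂_{k+1}:

  H_0: rank C_0 − rank ∂_1 = 5 − 4 = 1, and the invariant factors of ∂_1 are all 1, so H_0 ≅ Z.
  H_1: rank ker ∂_1 − rank ∂_2 = (10 − 4) − 6 = 0, and the invariant factors of ∂_2 are all 1, so H_1 ≅ 0.
  H_2: rank ker ∂_2 − rank ∂_3 = (10 − 6) − 4 = 0, and the invariant factors of ∂_3 are all 1, so H_2 ≅ 0.
  H_3: rank ker ∂_3 − rank ∂_4 = (5 − 4) − 0 = 1, and there is no ∂_4, so H_3 ≅ Z.

As a check, the Euler characteristic is 5 − 10 + 10 − 5 = 0, which agrees with 1 − 0 + 0 − 1 = 0.
(K is a triangulation of the 3-sphere S^3.)

H_0 = Z,  H_1 = 0,  H_2 = 0,  H_3 = Z.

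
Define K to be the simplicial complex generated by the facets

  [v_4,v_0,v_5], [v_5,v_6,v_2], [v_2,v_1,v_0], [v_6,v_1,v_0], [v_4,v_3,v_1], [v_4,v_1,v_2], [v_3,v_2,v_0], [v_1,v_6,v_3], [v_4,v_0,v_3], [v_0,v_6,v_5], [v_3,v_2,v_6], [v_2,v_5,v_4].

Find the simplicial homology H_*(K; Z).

Order the vertices as v_0 < v_1 < v_2 < v_3 < v_4 < v_5 < v_6. Listing each simplex with vertices in this order, K has dimension 2 with simplices:

  0-simplices (7): [v_0], [v_1], [v_2], [v_3], [v_4], [v_5], [v_6]
  1-simplices (18): (18 of them)
  2-simplices (12): (12 of them)

Hence C_0 ≅ Z^7, C_1 ≅ Z^18, C_2 ≅ Z^12.

Boundary ∂_1: C_1 → C_0 sends each edge [p,q] (with p < q) to q − p.
This gives a 7×18 integer matrix of rank 6; reducing to Smith normal form yields diagonal entries (1,1,1,1,1,1).

Boundary ∂_2: C_2 → C_1 sends each 2-simplex [p,q,r] to [q,r] − [p,r] + [p,q]. For instance
  ∂[v_1,v_2,v_4] = [v_2,v_4] − [v_1,v_4] + [v_1,v_2],
  ∂[v_0,v_1,v_2] = [v_1,v_2] − [v_0,v_2] + [v_0,v_1].
This gives a 18×12 integer matrix of rank 12; reducing to Smith normal form yields diagonal entries (1,1,1,1,1,1,1,1,1,1,1,2).

Now H_k = ker ∂_k / im ∂_{k+1}, so:

  H_0: rank C_0 − rank ∂_1 = 7 − 6 = 1, and the invariant factors of ∂_1 are all 1, so H_0 = Z.
  H_1: rank ker ∂_1 − rank ∂_2 = (18 − 6) − 12 = 0, and ∂_2 has invariant factor 2 > 1, so H_1 = Z/2.
  H_2: rank ker ∂_2 − rank ∂_3 = (12 − 12) − 0 = 0, and there is no ∂_3, so H_2 = 0.

As a check, the Euler characteristic is 7 − 18 + 12 = 1, which agrees with 1 − 0 + 0 = 1.

H_0 = Z,  H_1 = Z/2,  H_2 = 0.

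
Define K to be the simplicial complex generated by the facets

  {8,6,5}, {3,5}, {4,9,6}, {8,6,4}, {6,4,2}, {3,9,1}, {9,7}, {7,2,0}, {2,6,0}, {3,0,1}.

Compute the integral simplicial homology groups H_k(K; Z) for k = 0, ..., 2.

H_0 = Z,  H_1 = Z^3,  H_2 = 0.

We work with the vertex ordering 0 < 1 < 2 < 3 < 4 < 5 < 6 < 7 < 8 < 9. The simplices of K, each written with vertices in increasing order, are:

  0-simplices (10): [0], [1], [2], [3], [4], [5], [6], [7], [8], [9]
  1-simplices (20): [0,1], [0,2], [0,3], [0,6], [0,7], [1,3], [1,9], [2,4], [2,6], [2,7], [3,5], [3,9], [4,6], [4,8], [4,9], [5,6], [5,8], [6,8], [6,9], [7,9]
  2-simplices (8): [0,1,3], [0,2,6], [0,2,7], [1,3,9], [2,4,6], [4,6,8], [4,6,9], [5,6,8]

so the chain groups are C_0 ≅ Z^10, C_1 ≅ Z^20, C_2 ≅ Z^8.

The boundary map ∂_1: C_1 → C_0 sends each edge [p,q] (with p < q) to q − p. For instance
  ∂[0,2] = [2] − [0].
The 10×20 boundary matrix has rank 9 and Smith normal form diag(1,1,1,1,1,1,1,1,1).

Boundary ∂_2: C_2 → C_1 maps a triangle to the signed sum of its edges. For instance
  ∂[4,6,9] = [6,9] − [4,9] + [4,6],
  ∂[4,6,8] = [6,8] − [4,8] + [4,6].
The resulting 20×8 matrix has rank 8, and its Smith normal form has invariant factors (1,1,1,1,1,1,1,1).

Reading off H_k = ker ∂_k / im ∂_{k+1}:

  H_0: rank C_0 − rank ∂_1 = 10 − 9 = 1, and the invariant factors of ∂_1 are all 1, so H_0 ≅ Z.
  H_1: rank ker ∂_1 − rank ∂_2 = (20 − 9) − 8 = 3, and the invariant factors of ∂_2 are all 1, so H_1 ≅ Z^3.
  H_2: rank ker ∂_2 − rank ∂_3 = (8 − 8) − 0 = 0, and there is no ∂_3, so H_2 ≅ 0.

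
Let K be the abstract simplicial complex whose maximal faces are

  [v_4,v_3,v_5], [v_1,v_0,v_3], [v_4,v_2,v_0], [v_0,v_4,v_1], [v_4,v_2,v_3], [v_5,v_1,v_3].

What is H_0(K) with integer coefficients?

Take the total order v_0 < v_1 < v_2 < v_3 < v_4 < v_5 on the vertex set. Then K (dimension 2) consists of the simplices:

  0-simplices (6): [v_0], [v_1], [v_2], [v_3], [v_4], [v_5]
  1-simplices (12): [v_0,v_1], [v_0,v_2], [v_0,v_3], [v_0,v_4], [v_1,v_3], [v_1,v_4], [v_1,v_5], [v_2,v_3], [v_2,v_4], [v_3,v_4], [v_3,v_5], [v_4,v_5]
  2-simplices (6): [v_0,v_1,v_3], [v_0,v_1,v_4], [v_0,v_2,v_4], [v_1,v_3,v_5], [v_2,v_3,v_4], [v_3,v_4,v_5]

so the chain groups are C_0 ≅ Z^6, C_1 ≅ Z^12, C_2 ≅ Z^6.

The boundary map ∂_1: C_1 → C_0 sends each edge [p,q] (with p < q) to q − p.
The resulting 6×12 matrix has rank 5, and its Smith normal form has invariant factors (1,1,1,1,1).

∂_2: C_2 → C_1 sends each 2-simplex [p,q,r] to [q,r] − [p,r] + [p,q]. For instance
  ∂[v_0,v_1,v_4] = [v_1,v_4] − [v_0,v_4] + [v_0,v_1],
  ∂[v_2,v_3,v_4] = [v_3,v_4] − [v_2,v_4] + [v_2,v_3].
The resulting 12×6 matrix has rank 6, and its Smith normal form has invariant factors (1,1,1,1,1,1).

Computing H_k = (kernel of ∂_k) / (image of ∂_{k+1}):

  H_0: rank C_0 − rank ∂_1 = 6 − 5 = 1, and the invariant factors of ∂_1 are all 1, so H_0 = Z.

(K is a triangulation of the cylinder S^1 x I.)

H_0 ≅ Z.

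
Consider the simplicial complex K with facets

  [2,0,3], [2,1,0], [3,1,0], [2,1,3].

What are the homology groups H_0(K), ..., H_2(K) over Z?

Order the vertices as 0 < 1 < 2 < 3. Listing each simplex with vertices in this order, K has dimension 2 with simplices:

  0-simplices (4): [0], [1], [2], [3]
  1-simplices (6): [0,1], [0,2], [0,3], [1,2], [1,3], [2,3]
  2-simplices (4): [0,1,2], [0,1,3], [0,2,3], [1,2,3]

giving chain groups C_0 ≅ Z^4, C_1 ≅ Z^6, C_2 ≅ Z^4.

The boundary map ∂_1: C_1 → C_0 sends each edge [p,q] (with p < q) to q − p. For instance
  ∂[0,3] = [3] − [0].
This gives a 4×6 integer matrix of rank 3; reducing to Smith normal form yields diagonal entries (1,1,1).

Boundary ∂_2: C_2 → C_1 maps a triangle to the signed sum of its edges. For instance
  ∂[0,1,2] = [1,2] − [0,2] + [0,1],
  ∂[1,2,3] = [2,3] − [1,3] + [1,2].
As a 6×4 matrix over Z this has rank 3, with invariant factors (1,1,1).

Reading off H_k = ker ∂_k / im ∂_{k+1}:

  H_0: rank C_0 − rank ∂_1 = 4 − 3 = 1, and the invariant factors of ∂_1 are all 1, so H_0 ≅ Z.
  H_1: rank ker ∂_1 − rank ∂_2 = (6 − 3) − 3 = 0, and the invariant factors of ∂_2 are all 1, so H_1 ≅ 0.
  H_2: rank ker ∂_2 − rank ∂_3 = (4 − 3) − 0 = 1, and there is no ∂_3, so H_2 ≅ Z.

As a check, the Euler characteristic is 4 − 6 + 4 = 2, which agrees with 1 − 0 + 1 = 2.
(K is a triangulation of the 2-sphere S^2.)

H_0 ≅ Z,  H_1 = 0,  H_2 ≅ Z.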